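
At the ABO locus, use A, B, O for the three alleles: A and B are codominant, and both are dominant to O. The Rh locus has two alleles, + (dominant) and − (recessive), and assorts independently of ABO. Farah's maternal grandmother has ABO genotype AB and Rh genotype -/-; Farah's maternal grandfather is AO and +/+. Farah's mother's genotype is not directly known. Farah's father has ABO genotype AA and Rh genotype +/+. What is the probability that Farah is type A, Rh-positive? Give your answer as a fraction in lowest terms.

3/4

Farah's mother's ABO genotype from AB × AO: 1/4 AA, 1/4 AB, 1/4 AO, 1/4 BO.
Crossing each possibility with the father AA and summing P(type A): 1/4·1 + 1/4·1/2 + 1/4·1 + 1/4·1/2 = 3/4.
Similarly for Rh via the mother's Rh distribution: P(Rh+) = 1.
Independent loci: 3/4 × 1 = 3/4.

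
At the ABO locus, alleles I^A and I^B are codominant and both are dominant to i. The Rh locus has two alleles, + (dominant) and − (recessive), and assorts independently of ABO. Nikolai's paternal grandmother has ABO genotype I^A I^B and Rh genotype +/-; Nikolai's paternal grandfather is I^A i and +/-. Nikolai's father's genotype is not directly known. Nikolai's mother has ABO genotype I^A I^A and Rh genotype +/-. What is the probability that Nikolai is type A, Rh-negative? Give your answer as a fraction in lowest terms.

Nikolai's father's ABO genotype from I^A I^B × I^A i: 1/4 I^A I^A, 1/4 I^A I^B, 1/4 I^A i, 1/4 I^B i.
Crossing each possibility with the mother I^A I^A and summing P(type A): 1/4·1 + 1/4·1/2 + 1/4·1 + 1/4·1/2 = 3/4.
Similarly for Rh via the father's Rh distribution: P(Rh-) = 1/4.
Independent loci: 3/4 × 1/4 = 3/16.

3/16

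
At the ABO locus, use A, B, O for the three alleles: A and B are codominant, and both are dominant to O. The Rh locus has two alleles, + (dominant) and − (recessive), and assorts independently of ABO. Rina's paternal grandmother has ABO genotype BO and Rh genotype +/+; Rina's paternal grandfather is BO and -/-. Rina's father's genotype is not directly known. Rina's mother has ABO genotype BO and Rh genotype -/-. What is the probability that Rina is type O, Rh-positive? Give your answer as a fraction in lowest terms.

1/8

Rina's father's ABO genotype from BO × BO: 1/4 BB, 1/2 BO, 1/4 OO.
Crossing each possibility with the mother BO and summing P(type O): 1/4·0 + 1/2·1/4 + 1/4·1/2 = 1/4.
Similarly for Rh via the father's Rh distribution: P(Rh+) = 1/2.
Independent loci: 1/4 × 1/2 = 1/8.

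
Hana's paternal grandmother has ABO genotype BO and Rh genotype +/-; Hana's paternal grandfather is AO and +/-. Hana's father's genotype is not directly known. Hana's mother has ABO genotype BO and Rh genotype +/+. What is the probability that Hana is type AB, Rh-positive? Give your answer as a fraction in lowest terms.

1/8

Hana's father's ABO genotype from BO × AO: 1/4 AB, 1/4 AO, 1/4 BO, 1/4 OO.
Crossing each possibility with the mother BO and summing P(type AB): 1/4·1/4 + 1/4·1/4 + 1/4·0 + 1/4·0 = 1/8.
Similarly for Rh via the father's Rh distribution: P(Rh+) = 1.
Independent loci: 1/8 × 1 = 1/8.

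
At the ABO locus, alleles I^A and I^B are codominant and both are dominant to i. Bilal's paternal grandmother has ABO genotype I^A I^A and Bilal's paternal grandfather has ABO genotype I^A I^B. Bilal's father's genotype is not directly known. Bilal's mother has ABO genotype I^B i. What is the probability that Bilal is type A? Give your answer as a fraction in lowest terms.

Bilal's father's ABO genotype from I^A I^A × I^A I^B: 1/2 I^A I^A, 1/2 I^A I^B.
Crossing each possibility with the mother I^B i and summing P(type A): 1/2·1/2 + 1/2·1/4 = 3/8.

3/8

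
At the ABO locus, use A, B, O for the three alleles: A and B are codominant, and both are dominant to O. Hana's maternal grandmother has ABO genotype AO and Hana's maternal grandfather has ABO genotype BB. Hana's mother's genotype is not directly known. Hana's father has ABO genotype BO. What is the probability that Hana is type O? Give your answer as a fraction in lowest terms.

Hana's mother's ABO genotype from AO × BB: 1/2 AB, 1/2 BO.
Crossing each possibility with the father BO and summing P(type O): 1/2·0 + 1/2·1/4 = 1/8.

1/8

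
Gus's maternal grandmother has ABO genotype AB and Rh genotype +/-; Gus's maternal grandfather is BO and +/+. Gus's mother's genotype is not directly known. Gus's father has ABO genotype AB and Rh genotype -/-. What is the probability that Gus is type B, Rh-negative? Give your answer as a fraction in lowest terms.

3/32

Gus's mother's ABO genotype from AB × BO: 1/4 AB, 1/4 AO, 1/4 BB, 1/4 BO.
Crossing each possibility with the father AB and summing P(type B): 1/4·1/4 + 1/4·1/4 + 1/4·1/2 + 1/4·1/2 = 3/8.
Similarly for Rh via the mother's Rh distribution: P(Rh-) = 1/4.
Independent loci: 3/8 × 1/4 = 3/32.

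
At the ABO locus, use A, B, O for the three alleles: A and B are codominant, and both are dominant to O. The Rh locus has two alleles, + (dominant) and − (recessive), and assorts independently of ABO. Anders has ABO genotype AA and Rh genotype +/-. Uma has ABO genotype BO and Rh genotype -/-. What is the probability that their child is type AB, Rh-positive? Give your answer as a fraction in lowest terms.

ABO cross AA × BO → offspring phenotypes: 1/2 A, 1/2 AB.
Rh cross +/- × -/- → 1/2 Rh+, 1/2 Rh-.
Independent loci: P(type AB, Rh-positive) = 1/2 × 1/2 = 1/4.

1/4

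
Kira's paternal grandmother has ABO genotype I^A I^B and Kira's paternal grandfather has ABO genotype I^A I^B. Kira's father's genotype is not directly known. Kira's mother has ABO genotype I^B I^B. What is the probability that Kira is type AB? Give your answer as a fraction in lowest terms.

Kira's father's ABO genotype from I^A I^B × I^A I^B: 1/4 I^A I^A, 1/2 I^A I^B, 1/4 I^B I^B.
Crossing each possibility with the mother I^B I^B and summing P(type AB): 1/4·1 + 1/2·1/2 + 1/4·0 = 1/2.

1/2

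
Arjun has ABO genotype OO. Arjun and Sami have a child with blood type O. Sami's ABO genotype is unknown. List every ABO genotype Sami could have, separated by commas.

AO, BO, OO

For each candidate genotype of Sami, check whether crossing it with OO can produce every observed child phenotype.
  AA → possible child types {A} ✗
  AB → possible child types {A, B} ✗
  AO → possible child types {O, A} ✓
  BB → possible child types {B} ✗
  BO → possible child types {O, B} ✓
  OO → possible child types {O} ✓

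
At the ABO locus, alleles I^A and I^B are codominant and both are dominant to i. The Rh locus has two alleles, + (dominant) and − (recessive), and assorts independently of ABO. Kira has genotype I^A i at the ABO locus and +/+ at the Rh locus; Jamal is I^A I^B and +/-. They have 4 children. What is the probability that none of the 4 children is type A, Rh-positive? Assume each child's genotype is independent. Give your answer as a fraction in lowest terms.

ABO cross I^A i × I^A I^B → 1/2 A, 1/4 B, 1/4 AB.
Rh cross +/+ × +/- → 1 Rh+; so P(type A, Rh-positive) = 1/2 × 1 = 1/2 per child.
P(not type A, Rh-positive) = 1/2 for one child; (1/2)^4 = 1/16.

1/16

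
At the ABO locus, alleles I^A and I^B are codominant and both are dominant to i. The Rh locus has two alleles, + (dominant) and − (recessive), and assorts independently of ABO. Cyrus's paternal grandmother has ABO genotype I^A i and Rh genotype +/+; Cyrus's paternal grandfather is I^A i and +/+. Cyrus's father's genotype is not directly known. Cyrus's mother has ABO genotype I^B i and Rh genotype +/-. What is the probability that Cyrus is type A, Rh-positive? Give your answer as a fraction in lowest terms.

Cyrus's father's ABO genotype from I^A i × I^A i: 1/4 I^A I^A, 1/2 I^A i, 1/4 i i.
Crossing each possibility with the mother I^B i and summing P(type A): 1/4·1/2 + 1/2·1/4 + 1/4·0 = 1/4.
Similarly for Rh via the father's Rh distribution: P(Rh+) = 1.
Independent loci: 1/4 × 1 = 1/4.

1/4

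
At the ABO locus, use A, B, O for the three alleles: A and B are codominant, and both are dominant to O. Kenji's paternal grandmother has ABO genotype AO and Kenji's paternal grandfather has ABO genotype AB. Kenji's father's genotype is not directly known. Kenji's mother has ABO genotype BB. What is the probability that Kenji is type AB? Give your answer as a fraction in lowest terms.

1/2

Kenji's father's ABO genotype from AO × AB: 1/4 AA, 1/4 AB, 1/4 AO, 1/4 BO.
Crossing each possibility with the mother BB and summing P(type AB): 1/4·1 + 1/4·1/2 + 1/4·1/2 + 1/4·0 = 1/2.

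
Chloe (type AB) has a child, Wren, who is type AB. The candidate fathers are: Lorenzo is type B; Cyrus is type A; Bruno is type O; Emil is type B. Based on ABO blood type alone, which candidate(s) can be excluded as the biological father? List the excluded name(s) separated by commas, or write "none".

A candidate is excluded only if no genotype consistent with his phenotype could produce a type AB child with a type AB mother.
Bruno (type O): no genotype consistent with that phenotype can produce a type-AB child with a type-AB mother.

Bruno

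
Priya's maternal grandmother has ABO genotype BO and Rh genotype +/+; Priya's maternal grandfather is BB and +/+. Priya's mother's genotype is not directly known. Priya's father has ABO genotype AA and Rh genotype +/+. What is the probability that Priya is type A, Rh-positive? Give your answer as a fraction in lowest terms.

Priya's mother's ABO genotype from BO × BB: 1/2 BB, 1/2 BO.
Crossing each possibility with the father AA and summing P(type A): 1/2·0 + 1/2·1/2 = 1/4.
Similarly for Rh via the mother's Rh distribution: P(Rh+) = 1.
Independent loci: 1/4 × 1 = 1/4.

1/4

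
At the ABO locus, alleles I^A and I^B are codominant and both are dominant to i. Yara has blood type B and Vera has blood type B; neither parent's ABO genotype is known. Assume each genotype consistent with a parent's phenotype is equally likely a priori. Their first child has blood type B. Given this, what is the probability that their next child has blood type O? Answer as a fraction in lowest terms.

Possible genotypes: Yara ∈ {I^B I^B, I^B i}; Vera ∈ {I^B I^B, I^B i}.
Weight each parental genotype pair by prior × P(type-B child):
  I^B I^B × I^B I^B: posterior weight 4/15; P(next child type O) = 0.
  I^B I^B × I^B i: posterior weight 4/15; P(next child type O) = 0.
  I^B i × I^B I^B: posterior weight 4/15; P(next child type O) = 0.
  I^B i × I^B i: posterior weight 1/5; P(next child type O) = 1/4.
Weighted sum = 1/20.

1/20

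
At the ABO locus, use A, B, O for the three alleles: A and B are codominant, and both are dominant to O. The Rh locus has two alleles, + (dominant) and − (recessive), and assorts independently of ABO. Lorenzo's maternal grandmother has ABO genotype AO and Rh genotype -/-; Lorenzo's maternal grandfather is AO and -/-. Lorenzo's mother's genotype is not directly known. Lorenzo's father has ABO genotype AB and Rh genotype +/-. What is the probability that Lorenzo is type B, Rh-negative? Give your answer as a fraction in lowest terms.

1/8

Lorenzo's mother's ABO genotype from AO × AO: 1/4 AA, 1/2 AO, 1/4 OO.
Crossing each possibility with the father AB and summing P(type B): 1/4·0 + 1/2·1/4 + 1/4·1/2 = 1/4.
Similarly for Rh via the mother's Rh distribution: P(Rh-) = 1/2.
Independent loci: 1/4 × 1/2 = 1/8.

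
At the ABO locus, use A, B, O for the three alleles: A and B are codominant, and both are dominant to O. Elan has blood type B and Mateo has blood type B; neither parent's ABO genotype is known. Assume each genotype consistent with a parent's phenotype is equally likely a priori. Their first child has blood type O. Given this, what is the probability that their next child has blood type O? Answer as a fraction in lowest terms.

Possible genotypes: Elan ∈ {BB, BO}; Mateo ∈ {BB, BO}.
Weight each parental genotype pair by prior × P(type-O child):
  BO × BO: posterior weight 1; P(next child type O) = 1/4.
Weighted sum = 1/4.

1/4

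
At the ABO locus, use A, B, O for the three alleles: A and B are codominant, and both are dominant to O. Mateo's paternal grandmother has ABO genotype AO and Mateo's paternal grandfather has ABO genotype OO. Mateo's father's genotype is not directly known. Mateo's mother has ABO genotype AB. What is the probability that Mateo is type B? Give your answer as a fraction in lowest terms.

3/8

Mateo's father's ABO genotype from AO × OO: 1/2 AO, 1/2 OO.
Crossing each possibility with the mother AB and summing P(type B): 1/2·1/4 + 1/2·1/2 = 3/8.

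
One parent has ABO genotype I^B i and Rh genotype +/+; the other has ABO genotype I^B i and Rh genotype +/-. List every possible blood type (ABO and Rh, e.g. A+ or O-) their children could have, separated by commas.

Gametes from I^B i × I^B i give offspring ABO genotypes I^B I^B, I^B i, i i, i.e. phenotypes O, B.
Rh cross +/+ × +/- → phenotypes Rh+.
Combining independently: O+, B+.

O+, B+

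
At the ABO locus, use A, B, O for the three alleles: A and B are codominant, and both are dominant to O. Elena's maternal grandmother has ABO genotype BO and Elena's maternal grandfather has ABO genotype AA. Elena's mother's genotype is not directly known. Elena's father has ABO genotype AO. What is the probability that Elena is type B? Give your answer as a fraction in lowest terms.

Elena's mother's ABO genotype from BO × AA: 1/2 AB, 1/2 AO.
Crossing each possibility with the father AO and summing P(type B): 1/2·1/4 + 1/2·0 = 1/8.

1/8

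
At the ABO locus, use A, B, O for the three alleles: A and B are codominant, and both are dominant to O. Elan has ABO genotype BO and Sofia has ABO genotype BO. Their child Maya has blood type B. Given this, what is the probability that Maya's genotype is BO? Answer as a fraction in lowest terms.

2/3

Cross BO × BO → 1/4 BB, 1/2 BO, 1/4 OO.
Type-B genotypes among offspring: BB (1/4), BO (1/2); total 3/4.
P(BO | type B) = (1/2) / (3/4) = 2/3.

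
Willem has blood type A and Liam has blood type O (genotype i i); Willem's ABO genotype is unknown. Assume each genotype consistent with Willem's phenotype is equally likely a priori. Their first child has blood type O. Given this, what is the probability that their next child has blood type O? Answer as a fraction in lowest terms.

1/2

Possible genotypes: Willem ∈ {I^A I^A, I^A i}; Liam ∈ {i i}.
Weight each parental genotype pair by prior × P(type-O child):
  I^A i × i i: posterior weight 1; P(next child type O) = 1/2.
Weighted sum = 1/2.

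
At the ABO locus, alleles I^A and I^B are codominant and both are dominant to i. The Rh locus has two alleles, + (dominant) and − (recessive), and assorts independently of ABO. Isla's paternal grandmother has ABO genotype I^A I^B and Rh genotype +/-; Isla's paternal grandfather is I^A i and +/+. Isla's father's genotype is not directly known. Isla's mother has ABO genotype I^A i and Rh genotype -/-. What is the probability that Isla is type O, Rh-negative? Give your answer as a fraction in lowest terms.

1/32

Isla's father's ABO genotype from I^A I^B × I^A i: 1/4 I^A I^A, 1/4 I^A I^B, 1/4 I^A i, 1/4 I^B i.
Crossing each possibility with the mother I^A i and summing P(type O): 1/4·0 + 1/4·0 + 1/4·1/4 + 1/4·1/4 = 1/8.
Similarly for Rh via the father's Rh distribution: P(Rh-) = 1/4.
Independent loci: 1/8 × 1/4 = 1/32.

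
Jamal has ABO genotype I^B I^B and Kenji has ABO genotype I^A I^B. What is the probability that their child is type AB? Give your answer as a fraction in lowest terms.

1/2

ABO cross I^B I^B × I^A I^B → offspring phenotypes: 1/2 B, 1/2 AB.
So P(type AB) = 1/2.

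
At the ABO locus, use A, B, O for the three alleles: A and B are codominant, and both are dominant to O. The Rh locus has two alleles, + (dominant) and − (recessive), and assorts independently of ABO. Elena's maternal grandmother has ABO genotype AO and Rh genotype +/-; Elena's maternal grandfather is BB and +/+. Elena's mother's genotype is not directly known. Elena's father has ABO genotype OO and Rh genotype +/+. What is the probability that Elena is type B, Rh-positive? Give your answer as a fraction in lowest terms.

1/2

Elena's mother's ABO genotype from AO × BB: 1/2 AB, 1/2 BO.
Crossing each possibility with the father OO and summing P(type B): 1/2·1/2 + 1/2·1/2 = 1/2.
Similarly for Rh via the mother's Rh distribution: P(Rh+) = 1.
Independent loci: 1/2 × 1 = 1/2.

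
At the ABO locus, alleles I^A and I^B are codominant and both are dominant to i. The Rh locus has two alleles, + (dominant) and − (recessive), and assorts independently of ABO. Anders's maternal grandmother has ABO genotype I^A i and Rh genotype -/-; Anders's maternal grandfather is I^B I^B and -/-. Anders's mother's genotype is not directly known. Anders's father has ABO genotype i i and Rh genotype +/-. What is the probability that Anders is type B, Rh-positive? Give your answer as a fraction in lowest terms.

1/4

Anders's mother's ABO genotype from I^A i × I^B I^B: 1/2 I^A I^B, 1/2 I^B i.
Crossing each possibility with the father i i and summing P(type B): 1/2·1/2 + 1/2·1/2 = 1/2.
Similarly for Rh via the mother's Rh distribution: P(Rh+) = 1/2.
Independent loci: 1/2 × 1/2 = 1/4.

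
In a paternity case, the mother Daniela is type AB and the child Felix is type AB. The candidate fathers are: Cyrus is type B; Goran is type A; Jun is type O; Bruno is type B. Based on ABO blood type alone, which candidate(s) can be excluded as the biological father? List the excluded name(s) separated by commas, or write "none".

Jun

A candidate is excluded only if no genotype consistent with his phenotype could produce a type AB child with a type AB mother.
Jun (type O): no genotype consistent with that phenotype can produce a type-AB child with a type-AB mother.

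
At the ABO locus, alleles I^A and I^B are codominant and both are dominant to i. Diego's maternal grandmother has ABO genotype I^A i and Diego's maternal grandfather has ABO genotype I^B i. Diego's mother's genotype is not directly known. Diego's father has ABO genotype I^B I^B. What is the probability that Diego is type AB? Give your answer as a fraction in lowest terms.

Diego's mother's ABO genotype from I^A i × I^B i: 1/4 I^A I^B, 1/4 I^A i, 1/4 I^B i, 1/4 i i.
Crossing each possibility with the father I^B I^B and summing P(type AB): 1/4·1/2 + 1/4·1/2 + 1/4·0 + 1/4·0 = 1/4.

1/4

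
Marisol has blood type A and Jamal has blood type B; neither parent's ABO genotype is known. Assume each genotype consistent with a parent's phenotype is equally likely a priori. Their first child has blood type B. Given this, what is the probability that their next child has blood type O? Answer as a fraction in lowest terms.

1/12

Possible genotypes: Marisol ∈ {I^A I^A, I^A i}; Jamal ∈ {I^B I^B, I^B i}.
Weight each parental genotype pair by prior × P(type-B child):
  I^A i × I^B I^B: posterior weight 2/3; P(next child type O) = 0.
  I^A i × I^B i: posterior weight 1/3; P(next child type O) = 1/4.
Weighted sum = 1/12.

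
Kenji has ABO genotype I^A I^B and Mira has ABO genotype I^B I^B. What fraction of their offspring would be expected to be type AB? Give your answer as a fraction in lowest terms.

ABO cross I^A I^B × I^B I^B → offspring phenotypes: 1/2 B, 1/2 AB.
So P(type AB) = 1/2.

1/2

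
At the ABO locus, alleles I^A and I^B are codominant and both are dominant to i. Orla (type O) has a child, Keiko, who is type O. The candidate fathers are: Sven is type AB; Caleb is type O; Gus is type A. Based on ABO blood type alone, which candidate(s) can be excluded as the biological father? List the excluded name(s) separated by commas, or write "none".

A candidate is excluded only if no genotype consistent with his phenotype could produce a type O child with a type O mother.
Sven (type AB): no genotype consistent with that phenotype can produce a type-O child with a type-O mother.

Sven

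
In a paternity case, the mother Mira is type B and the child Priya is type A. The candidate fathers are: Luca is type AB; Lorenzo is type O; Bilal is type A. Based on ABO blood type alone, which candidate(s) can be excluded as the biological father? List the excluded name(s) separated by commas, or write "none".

A candidate is excluded only if no genotype consistent with his phenotype could produce a type A child with a type B mother.
Lorenzo (type O): no genotype consistent with that phenotype can produce a type-A child with a type-B mother.

Lorenzo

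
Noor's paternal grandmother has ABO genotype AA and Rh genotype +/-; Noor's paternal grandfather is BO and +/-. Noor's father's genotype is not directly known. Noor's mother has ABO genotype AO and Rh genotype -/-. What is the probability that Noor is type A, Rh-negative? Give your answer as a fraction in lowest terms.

Noor's father's ABO genotype from AA × BO: 1/2 AB, 1/2 AO.
Crossing each possibility with the mother AO and summing P(type A): 1/2·1/2 + 1/2·3/4 = 5/8.
Similarly for Rh via the father's Rh distribution: P(Rh-) = 1/2.
Independent loci: 5/8 × 1/2 = 5/16.

5/16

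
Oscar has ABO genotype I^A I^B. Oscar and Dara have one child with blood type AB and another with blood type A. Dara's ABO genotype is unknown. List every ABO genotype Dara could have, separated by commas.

For each candidate genotype of Dara, check whether crossing it with I^A I^B can produce every observed child phenotype.
  I^A I^A → possible child types {A, AB} ✓
  I^A I^B → possible child types {A, B, AB} ✓
  I^A i → possible child types {A, B, AB} ✓
  I^B I^B → possible child types {B, AB} ✗
  I^B i → possible child types {A, B, AB} ✓
  i i → possible child types {A, B} ✗

I^A I^A, I^A I^B, I^A i, I^B i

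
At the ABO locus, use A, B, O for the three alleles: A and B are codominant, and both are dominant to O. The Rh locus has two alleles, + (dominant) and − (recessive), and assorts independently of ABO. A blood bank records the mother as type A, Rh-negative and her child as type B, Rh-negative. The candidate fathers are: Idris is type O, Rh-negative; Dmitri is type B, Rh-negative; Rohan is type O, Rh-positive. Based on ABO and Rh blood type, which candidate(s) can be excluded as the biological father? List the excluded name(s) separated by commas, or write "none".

Idris, Rohan

A candidate is excluded only if no genotype consistent with his phenotype could produce a type B, Rh-negative child with a type A, Rh-negative mother.
Idris (type O, Rh-): no genotype consistent with that phenotype can produce a type-B Rh- child with a type-A mother.
Rohan (type O, Rh+): no genotype consistent with that phenotype can produce a type-B Rh- child with a type-A mother.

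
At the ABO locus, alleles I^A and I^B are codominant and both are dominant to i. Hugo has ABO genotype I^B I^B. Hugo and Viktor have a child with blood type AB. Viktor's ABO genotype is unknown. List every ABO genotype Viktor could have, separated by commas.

I^A I^A, I^A I^B, I^A i

For each candidate genotype of Viktor, check whether crossing it with I^B I^B can produce every observed child phenotype.
  I^A I^A → possible child types {AB} ✓
  I^A I^B → possible child types {B, AB} ✓
  I^A i → possible child types {B, AB} ✓
  I^B I^B → possible child types {B} ✗
  I^B i → possible child types {B} ✗
  i i → possible child types {B} ✗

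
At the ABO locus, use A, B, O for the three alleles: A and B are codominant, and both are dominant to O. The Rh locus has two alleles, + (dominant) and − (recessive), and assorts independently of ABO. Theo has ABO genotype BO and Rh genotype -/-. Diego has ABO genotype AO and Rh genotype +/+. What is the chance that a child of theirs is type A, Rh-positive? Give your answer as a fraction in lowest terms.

1/4

ABO cross BO × AO → offspring phenotypes: 1/4 O, 1/4 A, 1/4 B, 1/4 AB.
Rh cross -/- × +/+ → 1 Rh+.
Independent loci: P(type A, Rh-positive) = 1/4 × 1 = 1/4.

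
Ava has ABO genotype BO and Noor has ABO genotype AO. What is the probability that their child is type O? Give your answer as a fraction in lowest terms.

ABO cross BO × AO → offspring phenotypes: 1/4 O, 1/4 A, 1/4 B, 1/4 AB.
So P(type O) = 1/4.

1/4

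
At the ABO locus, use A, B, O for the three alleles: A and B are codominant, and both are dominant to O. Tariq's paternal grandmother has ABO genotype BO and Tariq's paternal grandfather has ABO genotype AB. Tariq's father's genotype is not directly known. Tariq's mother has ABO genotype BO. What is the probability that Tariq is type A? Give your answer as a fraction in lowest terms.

Tariq's father's ABO genotype from BO × AB: 1/4 AB, 1/4 AO, 1/4 BB, 1/4 BO.
Crossing each possibility with the mother BO and summing P(type A): 1/4·1/4 + 1/4·1/4 + 1/4·0 + 1/4·0 = 1/8.

1/8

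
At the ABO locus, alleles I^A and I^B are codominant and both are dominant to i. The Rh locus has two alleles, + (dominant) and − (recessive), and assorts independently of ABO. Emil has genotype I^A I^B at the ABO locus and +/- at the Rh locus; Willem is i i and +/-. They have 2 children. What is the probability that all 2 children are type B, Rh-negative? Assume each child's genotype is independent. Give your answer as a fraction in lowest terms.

1/64

ABO cross I^A I^B × i i → 1/2 A, 1/2 B.
Rh cross +/- × +/- → 3/4 Rh+, 1/4 Rh-; so P(type B, Rh-negative) = 1/2 × 1/4 = 1/8 per child.
All 2 independent: (1/8)^2 = 1/64.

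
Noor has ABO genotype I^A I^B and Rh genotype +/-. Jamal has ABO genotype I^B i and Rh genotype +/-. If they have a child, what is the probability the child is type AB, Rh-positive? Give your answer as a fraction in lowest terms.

ABO cross I^A I^B × I^B i → offspring phenotypes: 1/4 A, 1/2 B, 1/4 AB.
Rh cross +/- × +/- → 3/4 Rh+, 1/4 Rh-.
Independent loci: P(type AB, Rh-positive) = 1/4 × 3/4 = 3/16.

3/16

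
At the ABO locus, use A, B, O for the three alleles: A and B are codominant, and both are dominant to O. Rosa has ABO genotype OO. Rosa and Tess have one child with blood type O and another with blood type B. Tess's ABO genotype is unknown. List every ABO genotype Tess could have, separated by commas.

BO

For each candidate genotype of Tess, check whether crossing it with OO can produce every observed child phenotype.
  AA → possible child types {A} ✗
  AB → possible child types {A, B} ✗
  AO → possible child types {O, A} ✗
  BB → possible child types {B} ✗
  BO → possible child types {O, B} ✓
  OO → possible child types {O} ✗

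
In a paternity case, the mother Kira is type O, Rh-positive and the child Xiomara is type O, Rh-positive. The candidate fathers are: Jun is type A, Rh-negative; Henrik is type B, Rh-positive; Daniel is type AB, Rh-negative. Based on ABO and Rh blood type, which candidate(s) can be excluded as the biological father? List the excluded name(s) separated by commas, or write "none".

A candidate is excluded only if no genotype consistent with his phenotype could produce a type O, Rh-positive child with a type O, Rh-positive mother.
Daniel (type AB, Rh-): no genotype consistent with that phenotype can produce a type-O Rh+ child with a type-O mother.

Daniel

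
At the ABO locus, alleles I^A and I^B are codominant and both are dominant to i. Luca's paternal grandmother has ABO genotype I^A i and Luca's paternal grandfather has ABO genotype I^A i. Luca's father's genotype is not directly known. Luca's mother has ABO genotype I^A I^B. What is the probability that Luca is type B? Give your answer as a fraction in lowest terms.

Luca's father's ABO genotype from I^A i × I^A i: 1/4 I^A I^A, 1/2 I^A i, 1/4 i i.
Crossing each possibility with the mother I^A I^B and summing P(type B): 1/4·0 + 1/2·1/4 + 1/4·1/2 = 1/4.

1/4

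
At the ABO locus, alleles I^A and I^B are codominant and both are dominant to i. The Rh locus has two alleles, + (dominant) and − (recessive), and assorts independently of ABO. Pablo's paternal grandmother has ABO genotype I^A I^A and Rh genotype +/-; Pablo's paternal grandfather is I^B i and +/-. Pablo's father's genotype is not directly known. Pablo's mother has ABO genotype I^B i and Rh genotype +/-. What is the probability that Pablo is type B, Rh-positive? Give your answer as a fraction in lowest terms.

Pablo's father's ABO genotype from I^A I^A × I^B i: 1/2 I^A I^B, 1/2 I^A i.
Crossing each possibility with the mother I^B i and summing P(type B): 1/2·1/2 + 1/2·1/4 = 3/8.
Similarly for Rh via the father's Rh distribution: P(Rh+) = 3/4.
Independent loci: 3/8 × 3/4 = 9/32.

9/32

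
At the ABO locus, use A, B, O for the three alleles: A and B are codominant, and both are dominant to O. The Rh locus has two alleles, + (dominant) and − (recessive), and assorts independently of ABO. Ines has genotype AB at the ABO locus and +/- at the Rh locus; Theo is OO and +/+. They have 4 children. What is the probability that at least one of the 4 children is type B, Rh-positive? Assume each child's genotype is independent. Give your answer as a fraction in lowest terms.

ABO cross AB × OO → 1/2 A, 1/2 B.
Rh cross +/- × +/+ → 1 Rh+; so P(type B, Rh-positive) = 1/2 × 1 = 1/2 per child.
P(none) = (1/2)^4 = 1/16; P(at least one) = 1 − 1/16 = 15/16.

15/16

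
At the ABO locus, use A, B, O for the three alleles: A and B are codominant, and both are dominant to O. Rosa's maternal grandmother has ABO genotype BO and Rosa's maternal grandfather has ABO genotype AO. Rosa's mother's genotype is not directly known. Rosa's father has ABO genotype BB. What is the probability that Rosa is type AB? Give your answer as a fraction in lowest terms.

Rosa's mother's ABO genotype from BO × AO: 1/4 AB, 1/4 AO, 1/4 BO, 1/4 OO.
Crossing each possibility with the father BB and summing P(type AB): 1/4·1/2 + 1/4·1/2 + 1/4·0 + 1/4·0 = 1/4.

1/4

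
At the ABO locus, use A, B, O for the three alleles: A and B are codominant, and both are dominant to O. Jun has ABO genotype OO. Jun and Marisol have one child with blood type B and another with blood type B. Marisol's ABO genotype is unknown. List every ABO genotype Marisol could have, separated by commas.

For each candidate genotype of Marisol, check whether crossing it with OO can produce every observed child phenotype.
  AA → possible child types {A} ✗
  AB → possible child types {A, B} ✓
  AO → possible child types {O, A} ✗
  BB → possible child types {B} ✓
  BO → possible child types {O, B} ✓
  OO → possible child types {O} ✗

AB, BB, BO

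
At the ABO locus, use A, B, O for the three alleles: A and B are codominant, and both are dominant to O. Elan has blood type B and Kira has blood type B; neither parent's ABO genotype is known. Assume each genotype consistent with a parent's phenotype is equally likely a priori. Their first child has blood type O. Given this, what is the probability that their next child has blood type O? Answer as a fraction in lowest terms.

1/4

Possible genotypes: Elan ∈ {BB, BO}; Kira ∈ {BB, BO}.
Weight each parental genotype pair by prior × P(type-O child):
  BO × BO: posterior weight 1; P(next child type O) = 1/4.
Weighted sum = 1/4.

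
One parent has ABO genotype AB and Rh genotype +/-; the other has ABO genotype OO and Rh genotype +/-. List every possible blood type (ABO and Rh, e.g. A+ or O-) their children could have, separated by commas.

A+, A-, B+, B-

Gametes from AB × OO give offspring ABO genotypes AO, BO, i.e. phenotypes A, B.
Rh cross +/- × +/- → phenotypes Rh+, Rh-.
Combining independently: A+, A-, B+, B-.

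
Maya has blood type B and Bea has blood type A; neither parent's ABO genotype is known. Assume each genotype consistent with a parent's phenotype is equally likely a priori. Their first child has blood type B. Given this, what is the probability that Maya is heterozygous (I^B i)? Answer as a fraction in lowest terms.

Possible genotypes: Maya ∈ {I^B I^B, I^B i}; Bea ∈ {I^A I^A, I^A i}.
Weight each parental genotype pair by prior × P(type-B child):
  I^B I^B × I^A i: posterior weight 2/3.
  I^B i × I^A i: posterior weight 1/3.
Sum the posterior weight over pairs where Maya is I^B i: 1/3.

1/3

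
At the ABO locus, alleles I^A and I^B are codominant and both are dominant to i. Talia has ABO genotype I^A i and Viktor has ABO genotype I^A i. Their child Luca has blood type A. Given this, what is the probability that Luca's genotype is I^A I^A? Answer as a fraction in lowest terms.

1/3

Cross I^A i × I^A i → 1/4 I^A I^A, 1/2 I^A i, 1/4 i i.
Type-A genotypes among offspring: I^A I^A (1/4), I^A i (1/2); total 3/4.
P(I^A I^A | type A) = (1/4) / (3/4) = 1/3.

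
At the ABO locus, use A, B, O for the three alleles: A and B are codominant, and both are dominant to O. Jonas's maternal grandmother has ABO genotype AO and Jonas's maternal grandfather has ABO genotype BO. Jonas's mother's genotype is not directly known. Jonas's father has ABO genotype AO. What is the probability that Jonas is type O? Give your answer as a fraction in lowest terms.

Jonas's mother's ABO genotype from AO × BO: 1/4 AB, 1/4 AO, 1/4 BO, 1/4 OO.
Crossing each possibility with the father AO and summing P(type O): 1/4·0 + 1/4·1/4 + 1/4·1/4 + 1/4·1/2 = 1/4.

1/4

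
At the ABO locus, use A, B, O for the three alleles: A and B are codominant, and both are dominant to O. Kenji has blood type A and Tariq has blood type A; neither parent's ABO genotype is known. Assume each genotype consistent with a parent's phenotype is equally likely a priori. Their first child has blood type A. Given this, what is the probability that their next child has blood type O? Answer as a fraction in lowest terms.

1/20

Possible genotypes: Kenji ∈ {AA, AO}; Tariq ∈ {AA, AO}.
Weight each parental genotype pair by prior × P(type-A child):
  AA × AA: posterior weight 4/15; P(next child type O) = 0.
  AA × AO: posterior weight 4/15; P(next child type O) = 0.
  AO × AA: posterior weight 4/15; P(next child type O) = 0.
  AO × AO: posterior weight 1/5; P(next child type O) = 1/4.
Weighted sum = 1/20.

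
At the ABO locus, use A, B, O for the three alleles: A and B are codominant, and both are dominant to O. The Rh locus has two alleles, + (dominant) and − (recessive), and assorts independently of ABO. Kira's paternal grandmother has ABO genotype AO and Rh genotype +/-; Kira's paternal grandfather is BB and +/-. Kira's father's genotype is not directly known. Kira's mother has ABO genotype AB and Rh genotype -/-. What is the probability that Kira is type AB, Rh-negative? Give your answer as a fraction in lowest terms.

Kira's father's ABO genotype from AO × BB: 1/2 AB, 1/2 BO.
Crossing each possibility with the mother AB and summing P(type AB): 1/2·1/2 + 1/2·1/4 = 3/8.
Similarly for Rh via the father's Rh distribution: P(Rh-) = 1/2.
Independent loci: 3/8 × 1/2 = 3/16.

3/16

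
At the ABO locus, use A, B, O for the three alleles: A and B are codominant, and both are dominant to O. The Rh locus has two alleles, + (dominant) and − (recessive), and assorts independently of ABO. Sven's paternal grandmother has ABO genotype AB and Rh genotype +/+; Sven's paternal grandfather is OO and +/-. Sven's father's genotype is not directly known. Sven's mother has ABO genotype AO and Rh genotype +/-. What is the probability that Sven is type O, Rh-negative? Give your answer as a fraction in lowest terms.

1/32

Sven's father's ABO genotype from AB × OO: 1/2 AO, 1/2 BO.
Crossing each possibility with the mother AO and summing P(type O): 1/2·1/4 + 1/2·1/4 = 1/4.
Similarly for Rh via the father's Rh distribution: P(Rh-) = 1/8.
Independent loci: 1/4 × 1/8 = 1/32.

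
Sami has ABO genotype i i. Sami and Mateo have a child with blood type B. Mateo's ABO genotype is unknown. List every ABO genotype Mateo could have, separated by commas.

For each candidate genotype of Mateo, check whether crossing it with i i can produce every observed child phenotype.
  I^A I^A → possible child types {A} ✗
  I^A I^B → possible child types {A, B} ✓
  I^A i → possible child types {O, A} ✗
  I^B I^B → possible child types {B} ✓
  I^B i → possible child types {O, B} ✓
  i i → possible child types {O} ✗

I^A I^B, I^B I^B, I^B i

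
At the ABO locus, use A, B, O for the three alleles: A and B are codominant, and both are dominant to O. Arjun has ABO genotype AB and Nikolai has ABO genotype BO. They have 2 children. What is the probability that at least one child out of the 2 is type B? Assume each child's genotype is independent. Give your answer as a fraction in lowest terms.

ABO cross AB × BO → 1/4 A, 1/2 B, 1/4 AB.
So P(type B) = 1/2 per child.
P(none) = (1/2)^2 = 1/4; P(at least one) = 1 − 1/4 = 3/4.

3/4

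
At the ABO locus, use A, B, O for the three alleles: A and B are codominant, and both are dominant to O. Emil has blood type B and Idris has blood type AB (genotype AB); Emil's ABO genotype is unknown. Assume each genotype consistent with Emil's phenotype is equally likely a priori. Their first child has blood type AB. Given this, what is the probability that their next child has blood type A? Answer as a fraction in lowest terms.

Possible genotypes: Emil ∈ {BB, BO}; Idris ∈ {AB}.
Weight each parental genotype pair by prior × P(type-AB child):
  BB × AB: posterior weight 2/3; P(next child type A) = 0.
  BO × AB: posterior weight 1/3; P(next child type A) = 1/4.
Weighted sum = 1/12.

1/12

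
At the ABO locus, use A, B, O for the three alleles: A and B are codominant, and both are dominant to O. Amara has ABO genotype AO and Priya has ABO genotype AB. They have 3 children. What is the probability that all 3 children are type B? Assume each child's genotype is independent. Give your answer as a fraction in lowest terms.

1/64

ABO cross AO × AB → 1/2 A, 1/4 B, 1/4 AB.
So P(type B) = 1/4 per child.
All 3 independent: (1/4)^3 = 1/64.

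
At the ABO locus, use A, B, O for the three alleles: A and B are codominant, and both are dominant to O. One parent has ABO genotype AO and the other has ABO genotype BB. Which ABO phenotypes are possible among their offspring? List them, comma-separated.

Gametes from AO × BB give offspring ABO genotypes AB, BO, i.e. phenotypes B, AB.

B, AB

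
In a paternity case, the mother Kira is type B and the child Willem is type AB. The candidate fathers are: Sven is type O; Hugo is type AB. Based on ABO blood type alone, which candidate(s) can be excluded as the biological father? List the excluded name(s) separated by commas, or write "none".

A candidate is excluded only if no genotype consistent with his phenotype could produce a type AB child with a type B mother.
Sven (type O): no genotype consistent with that phenotype can produce a type-AB child with a type-B mother.

Sven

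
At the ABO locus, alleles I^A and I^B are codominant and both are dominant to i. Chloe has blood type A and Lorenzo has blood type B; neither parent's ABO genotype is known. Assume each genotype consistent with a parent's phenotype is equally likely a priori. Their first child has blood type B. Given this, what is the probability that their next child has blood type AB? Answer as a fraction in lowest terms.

Possible genotypes: Chloe ∈ {I^A I^A, I^A i}; Lorenzo ∈ {I^B I^B, I^B i}.
Weight each parental genotype pair by prior × P(type-B child):
  I^A i × I^B I^B: posterior weight 2/3; P(next child type AB) = 1/2.
  I^A i × I^B i: posterior weight 1/3; P(next child type AB) = 1/4.
Weighted sum = 5/12.

5/12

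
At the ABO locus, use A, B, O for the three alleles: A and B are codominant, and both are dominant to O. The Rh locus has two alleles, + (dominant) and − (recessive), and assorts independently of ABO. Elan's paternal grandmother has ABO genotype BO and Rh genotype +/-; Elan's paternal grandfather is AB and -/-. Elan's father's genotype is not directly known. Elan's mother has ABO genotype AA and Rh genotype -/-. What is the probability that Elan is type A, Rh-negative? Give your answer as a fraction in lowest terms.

Elan's father's ABO genotype from BO × AB: 1/4 AB, 1/4 AO, 1/4 BB, 1/4 BO.
Crossing each possibility with the mother AA and summing P(type A): 1/4·1/2 + 1/4·1 + 1/4·0 + 1/4·1/2 = 1/2.
Similarly for Rh via the father's Rh distribution: P(Rh-) = 3/4.
Independent loci: 1/2 × 3/4 = 3/8.

3/8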